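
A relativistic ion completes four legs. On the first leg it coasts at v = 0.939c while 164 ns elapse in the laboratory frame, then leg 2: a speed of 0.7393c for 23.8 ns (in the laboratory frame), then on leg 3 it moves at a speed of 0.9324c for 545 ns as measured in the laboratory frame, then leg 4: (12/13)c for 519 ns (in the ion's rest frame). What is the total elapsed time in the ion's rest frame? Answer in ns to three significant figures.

τ = 788 ns

Leg 1: γ = 1/√(1 − 0.939²) = 1/√0.1183 = 2.908; τ_1 = 164/2.908 = 56.40 ns.
Leg 2: γ = 1/√(1 − 0.7393²) = 1/√0.4534 = 1.485; τ_2 = 23.8/1.485 = 16.03 ns.
Leg 3: γ = 1/√(1 − 0.9324²) = 1/√0.1306 = 2.767; τ_3 = 545/2.767 = 197.0 ns.
Leg 4: 519 ns is already measured in the ion's rest frame.
Total: 56.40 + 16.03 + 197.0 + 519.0 ns.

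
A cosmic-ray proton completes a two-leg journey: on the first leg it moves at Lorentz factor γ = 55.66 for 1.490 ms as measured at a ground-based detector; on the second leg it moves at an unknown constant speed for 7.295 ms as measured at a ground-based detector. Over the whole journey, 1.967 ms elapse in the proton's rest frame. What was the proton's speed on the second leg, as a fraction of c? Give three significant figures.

β = 0.964

Leg 1: γ = 55.66; τ_1 = 1.490/55.66 = 0.02677 ms.
Leg 2: speed unknown; τ_2 = 7.295/γ_2.
Total proper time: 0.02677 + τ_2 = 1.967, so τ_2 = 1.967 − 0.02677 = 1.940 ms.
γ_2 = 7.295/1.940 = 3.760; β = √(1 − 1/γ²) = √0.9293.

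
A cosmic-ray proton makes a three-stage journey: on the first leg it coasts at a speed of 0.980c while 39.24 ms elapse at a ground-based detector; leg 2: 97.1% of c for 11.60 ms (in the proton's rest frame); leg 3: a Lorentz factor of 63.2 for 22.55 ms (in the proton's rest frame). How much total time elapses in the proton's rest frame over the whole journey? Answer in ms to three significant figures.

Leg 1: γ = 1/√(1 − 0.980²) = 1/√0.03960 = 5.025; τ_1 = 39.24/5.025 = 7.809 ms.
Leg 2: 11.60 ms is already measured in the proton's rest frame.
Leg 3: 22.55 ms is already measured in the proton's rest frame.
Total: 7.809 + 11.60 + 22.55 ms.

τ = 42.0 ms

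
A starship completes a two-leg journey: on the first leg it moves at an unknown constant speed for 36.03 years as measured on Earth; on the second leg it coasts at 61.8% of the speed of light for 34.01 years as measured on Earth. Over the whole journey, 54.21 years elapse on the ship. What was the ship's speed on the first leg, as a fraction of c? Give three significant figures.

β = 0.647

Leg 1: speed unknown; τ_1 = 36.03/γ_1.
Leg 2: β = 0.618; γ = 1/√(1 − 0.618²) = 1/√0.6181 = 1.272; τ_2 = 34.01/1.272 = 26.74 years.
Total proper time: τ_1 + 26.74 = 54.21, so τ_1 = 54.21 − 26.74 = 27.47 years.
γ_1 = 36.03/27.47 = 1.312; β = √(1 − 1/γ²) = √0.4186.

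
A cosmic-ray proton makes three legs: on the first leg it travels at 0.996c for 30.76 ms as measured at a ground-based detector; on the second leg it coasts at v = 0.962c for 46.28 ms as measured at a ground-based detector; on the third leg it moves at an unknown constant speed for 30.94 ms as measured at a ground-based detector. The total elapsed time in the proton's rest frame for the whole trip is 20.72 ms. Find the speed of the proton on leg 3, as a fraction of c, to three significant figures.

β = 0.985

Leg 1: γ = 1/√(1 − 0.996²) = 1/√0.007984 = 11.19; τ_1 = 30.76/11.19 = 2.749 ms.
Leg 2: γ = 1/√(1 − 0.962²) = 1/√0.07456 = 3.662; τ_2 = 46.28/3.662 = 12.64 ms.
Leg 3: speed unknown; τ_3 = 30.94/γ_3.
Total proper time: 2.749 + 12.64 + τ_3 = 20.72, so τ_3 = 20.72 − 15.39 = 5.335 ms.
γ_3 = 30.94/5.335 = 5.800; β = √(1 − 1/γ²) = √0.9703.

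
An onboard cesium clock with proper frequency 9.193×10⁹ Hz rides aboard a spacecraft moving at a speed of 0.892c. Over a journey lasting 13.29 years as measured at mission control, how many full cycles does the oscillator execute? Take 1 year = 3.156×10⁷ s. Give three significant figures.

γ = 1/√(1 − 0.892²) = 1/√0.2043 = 2.212
The oscillator's own cycle count is N = f × τ where τ is the proper time aboard the spacecraft. τ = Δt/γ = 13.29/2.212 = 6.008 years = 1.896×10⁸ s.
N = 9.193×10⁹ × 1.896×10⁸ = 1.743×10¹⁸.

N = 1.74×10¹⁸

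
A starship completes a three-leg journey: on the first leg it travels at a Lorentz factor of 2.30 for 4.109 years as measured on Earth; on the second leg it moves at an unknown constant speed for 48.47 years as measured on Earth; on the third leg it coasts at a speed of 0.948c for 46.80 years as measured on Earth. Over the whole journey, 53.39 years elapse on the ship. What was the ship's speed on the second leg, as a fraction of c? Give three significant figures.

Leg 1: γ = 2.30; τ_1 = 4.109/2.300 = 1.787 years.
Leg 2: speed unknown; τ_2 = 48.47/γ_2.
Leg 3: γ = 1/√(1 − 0.948²) = 1/√0.1013 = 3.142; τ_3 = 46.80/3.142 = 14.90 years.
Total proper time: 1.787 + τ_2 + 14.90 = 53.39, so τ_2 = 53.39 − 16.68 = 36.71 years.
γ_2 = 48.47/36.71 = 1.320; β = √(1 − 1/γ²) = √0.4264.

β = 0.653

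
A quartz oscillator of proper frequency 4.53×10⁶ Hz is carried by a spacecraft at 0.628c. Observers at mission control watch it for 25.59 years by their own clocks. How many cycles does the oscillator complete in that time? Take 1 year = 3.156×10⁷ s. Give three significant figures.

γ = 1/√(1 − 0.628²) = 1/√0.6056 = 1.285
During 25.59 years of lab time, the oscillator's proper time advances by τ = Δt/γ = 25.59/1.285 = 19.91 years = 6.285×10⁸ s.
N = f × τ = 4.53×10⁶ × 6.285×10⁸ = 2.847×10¹⁵.

N = 2.85×10¹⁵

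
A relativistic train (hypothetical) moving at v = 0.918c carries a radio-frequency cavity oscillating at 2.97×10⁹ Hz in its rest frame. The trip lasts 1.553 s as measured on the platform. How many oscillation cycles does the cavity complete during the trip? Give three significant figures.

N = 1.83×10⁹

γ = 1/√(1 − 0.918²) = 1/√0.1573 = 2.522
The oscillator's own cycle count is N = f × τ where τ is the proper time on the train. τ = Δt/γ = 1.553/2.522 = 0.6159 s = 6.159×10⁻¹ s.
N = 2.97×10⁹ × 6.159×10⁻¹ = 1.829×10⁹.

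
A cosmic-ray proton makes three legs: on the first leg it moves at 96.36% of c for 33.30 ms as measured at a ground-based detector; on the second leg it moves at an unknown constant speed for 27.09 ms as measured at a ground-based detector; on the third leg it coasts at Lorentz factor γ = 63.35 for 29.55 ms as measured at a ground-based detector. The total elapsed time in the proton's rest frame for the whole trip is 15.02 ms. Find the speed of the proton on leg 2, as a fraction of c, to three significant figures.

Leg 1: β = 0.9636; γ = 1/√(1 − 0.9636²) = 1/√0.07148 = 3.740; τ_1 = 33.30/3.740 = 8.903 ms.
Leg 2: speed unknown; τ_2 = 27.09/γ_2.
Leg 3: γ = 63.35; τ_3 = 29.55/63.35 = 0.4665 ms.
Total proper time: 8.903 + τ_2 + 0.4665 = 15.02, so τ_2 = 15.02 − 9.369 = 5.651 ms.
γ_2 = 27.09/5.651 = 4.794; β = √(1 − 1/γ²) = √0.9565.

β = 0.978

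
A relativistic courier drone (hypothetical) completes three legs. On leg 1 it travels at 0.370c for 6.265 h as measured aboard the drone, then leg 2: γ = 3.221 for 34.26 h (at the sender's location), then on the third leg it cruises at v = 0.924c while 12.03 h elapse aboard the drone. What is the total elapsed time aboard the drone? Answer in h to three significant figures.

τ = 28.9 h

Leg 1: 6.265 h is already measured aboard the drone.
Leg 2: γ = 3.221; τ_2 = 34.26/3.221 = 10.64 h.
Leg 3: 12.03 h is already measured aboard the drone.
Total: 6.265 + 10.64 + 12.03 h.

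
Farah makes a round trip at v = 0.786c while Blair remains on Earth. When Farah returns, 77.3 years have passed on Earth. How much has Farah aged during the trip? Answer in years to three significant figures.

τ = 47.8 years

γ = 1/√(1 − 0.786²) = 1/√0.3822 = 1.618
Farah's clock measures proper time along the trip: τ = Δt/γ = 77.3/1.618 years.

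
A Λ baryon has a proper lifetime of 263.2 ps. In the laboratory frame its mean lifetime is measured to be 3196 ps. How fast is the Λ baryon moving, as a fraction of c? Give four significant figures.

γ = Δt/τ₀ = 3196/263.2 = 12.14
β = √(1 − 1/γ²) = √(1 − 0.006782) = √0.9932

β = 0.9966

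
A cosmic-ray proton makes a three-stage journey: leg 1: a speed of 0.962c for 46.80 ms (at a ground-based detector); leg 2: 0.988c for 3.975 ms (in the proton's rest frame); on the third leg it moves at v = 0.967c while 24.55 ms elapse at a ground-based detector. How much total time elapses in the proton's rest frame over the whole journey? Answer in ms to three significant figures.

Leg 1: γ = 1/√(1 − 0.962²) = 1/√0.07456 = 3.662; τ_1 = 46.80/3.662 = 12.78 ms.
Leg 2: 3.975 ms is already measured in the proton's rest frame.
Leg 3: γ = 1/√(1 − 0.967²) = 1/√0.06491 = 3.925; τ_3 = 24.55/3.925 = 6.255 ms.
Total: 12.78 + 3.975 + 6.255 ms.

τ = 23.0 ms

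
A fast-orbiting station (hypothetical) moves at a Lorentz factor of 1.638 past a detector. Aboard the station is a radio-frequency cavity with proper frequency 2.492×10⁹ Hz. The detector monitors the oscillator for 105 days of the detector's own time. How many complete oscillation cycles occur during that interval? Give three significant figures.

N = 1.38×10¹⁶

γ = 1.638
During 105 days of lab time, the oscillator's proper time advances by τ = Δt/γ = 105/1.638 = 64.10 days = 5.538×10⁶ s.
N = f × τ = 2.492×10⁹ × 5.538×10⁶ = 1.380×10¹⁶.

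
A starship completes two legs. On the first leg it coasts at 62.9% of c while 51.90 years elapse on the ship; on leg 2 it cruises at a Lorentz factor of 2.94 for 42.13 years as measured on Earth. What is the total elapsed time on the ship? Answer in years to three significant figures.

Leg 1: 51.90 years is already measured on the ship.
Leg 2: γ = 2.94; τ_2 = 42.13/2.940 = 14.33 years.
Total: 51.90 + 14.33 years.

τ = 66.2 years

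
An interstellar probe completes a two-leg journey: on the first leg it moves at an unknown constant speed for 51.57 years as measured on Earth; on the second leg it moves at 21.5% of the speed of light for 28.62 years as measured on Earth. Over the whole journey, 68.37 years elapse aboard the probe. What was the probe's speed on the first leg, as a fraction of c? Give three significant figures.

Leg 1: speed unknown; τ_1 = 51.57/γ_1.
Leg 2: β = 0.215; γ = 1/√(1 − 0.215²) = 1/√0.9538 = 1.024; τ_2 = 28.62/1.024 = 27.95 years.
Total proper time: τ_1 + 27.95 = 68.37, so τ_1 = 68.37 − 27.95 = 40.42 years.
γ_1 = 51.57/40.42 = 1.276; β = √(1 − 1/γ²) = √0.3857.

β = 0.621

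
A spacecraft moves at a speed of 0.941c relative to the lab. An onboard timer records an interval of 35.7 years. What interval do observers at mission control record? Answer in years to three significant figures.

Δt = 105 years

γ = 1/√(1 − 0.941²) = 1/√0.1145 = 2.955
The interval measured aboard the spacecraft is the proper time (both events occur at the same place in that frame); the lab-frame interval is Δt = γτ = 2.955 × 35.7 years.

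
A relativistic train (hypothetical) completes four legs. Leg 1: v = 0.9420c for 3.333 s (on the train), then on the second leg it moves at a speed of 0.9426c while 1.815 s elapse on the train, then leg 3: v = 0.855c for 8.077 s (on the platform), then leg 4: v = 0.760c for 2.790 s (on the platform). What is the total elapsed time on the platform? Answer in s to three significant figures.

Δt = 26.2 s

Leg 1: γ = 1/√(1 − 0.9420²) = 1/√0.1126 = 2.980; Δt_1 = 2.980 × 3.333 = 9.931 s.
Leg 2: γ = 1/√(1 − 0.9426²) = 1/√0.1115 = 2.995; Δt_2 = 2.995 × 1.815 = 5.435 s.
Leg 3: 8.077 s is already measured on the platform.
Leg 4: 2.790 s is already measured on the platform.
Total: 9.931 + 5.435 + 8.077 + 2.790 s.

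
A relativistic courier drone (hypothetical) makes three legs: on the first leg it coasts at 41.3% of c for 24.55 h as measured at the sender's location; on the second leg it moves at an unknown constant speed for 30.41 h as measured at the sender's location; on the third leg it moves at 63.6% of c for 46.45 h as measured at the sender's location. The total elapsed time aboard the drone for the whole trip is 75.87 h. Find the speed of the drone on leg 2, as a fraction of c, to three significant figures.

β = 0.814

Leg 1: β = 0.413; γ = 1/√(1 − 0.413²) = 1/√0.8294 = 1.098; τ_1 = 24.55/1.098 = 22.36 h.
Leg 2: speed unknown; τ_2 = 30.41/γ_2.
Leg 3: β = 0.636; γ = 1/√(1 − 0.636²) = 1/√0.5955 = 1.296; τ_3 = 46.45/1.296 = 35.84 h.
Total proper time: 22.36 + τ_2 + 35.84 = 75.87, so τ_2 = 75.87 − 58.20 = 17.67 h.
γ_2 = 30.41/17.67 = 1.721; β = √(1 − 1/γ²) = √0.6625.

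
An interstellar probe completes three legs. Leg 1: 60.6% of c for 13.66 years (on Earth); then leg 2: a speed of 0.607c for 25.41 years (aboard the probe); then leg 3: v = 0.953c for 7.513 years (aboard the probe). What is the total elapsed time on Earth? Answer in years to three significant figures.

Δt = 70.4 years

Leg 1: 13.66 years is already measured on Earth.
Leg 2: γ = 1/√(1 − 0.607²) = 1/√0.6316 = 1.258; Δt_2 = 1.258 × 25.41 = 31.97 years.
Leg 3: γ = 1/√(1 − 0.953²) = 1/√0.09179 = 3.301; Δt_3 = 3.301 × 7.513 = 24.80 years.
Total: 13.66 + 31.97 + 24.80 years.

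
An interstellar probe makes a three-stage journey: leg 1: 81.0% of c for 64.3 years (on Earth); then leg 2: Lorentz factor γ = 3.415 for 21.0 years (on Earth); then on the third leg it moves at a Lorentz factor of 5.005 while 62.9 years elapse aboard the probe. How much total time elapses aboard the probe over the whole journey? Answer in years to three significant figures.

Leg 1: β = 0.810; γ = 1/√(1 − 0.810²) = 1/√0.3439 = 1.705; τ_1 = 64.3/1.705 = 37.71 years.
Leg 2: γ = 3.415; τ_2 = 21.0/3.415 = 6.149 years.
Leg 3: 62.9 years is already measured aboard the probe.
Total: 37.71 + 6.149 + 62.90 years.

τ = 107 years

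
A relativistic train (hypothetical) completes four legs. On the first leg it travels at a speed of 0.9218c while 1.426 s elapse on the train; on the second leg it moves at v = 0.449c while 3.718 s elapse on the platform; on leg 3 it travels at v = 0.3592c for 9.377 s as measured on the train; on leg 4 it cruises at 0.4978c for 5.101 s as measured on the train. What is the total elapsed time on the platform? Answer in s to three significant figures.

Leg 1: γ = 1/√(1 − 0.9218²) = 1/√0.1503 = 2.580; Δt_1 = 2.580 × 1.426 = 3.678 s.
Leg 2: 3.718 s is already measured on the platform.
Leg 3: γ = 1/√(1 − 0.3592²) = 1/√0.8710 = 1.072; Δt_3 = 1.072 × 9.377 = 10.05 s.
Leg 4: γ = 1/√(1 − 0.4978²) = 1/√0.7522 = 1.153; Δt_4 = 1.153 × 5.101 = 5.882 s.
Total: 3.678 + 3.718 + 10.05 + 5.882 s.

Δt = 23.3 s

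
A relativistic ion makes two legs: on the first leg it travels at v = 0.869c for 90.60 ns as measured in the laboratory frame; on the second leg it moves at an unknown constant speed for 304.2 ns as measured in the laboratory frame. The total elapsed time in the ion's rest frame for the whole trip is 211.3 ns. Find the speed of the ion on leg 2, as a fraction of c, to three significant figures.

β = 0.837

Leg 1: γ = 1/√(1 − 0.869²) = 1/√0.2448 = 2.021; τ_1 = 90.60/2.021 = 44.83 ns.
Leg 2: speed unknown; τ_2 = 304.2/γ_2.
Total proper time: 44.83 + τ_2 = 211.3, so τ_2 = 211.3 − 44.83 = 166.5 ns.
γ_2 = 304.2/166.5 = 1.827; β = √(1 − 1/γ²) = √0.7005.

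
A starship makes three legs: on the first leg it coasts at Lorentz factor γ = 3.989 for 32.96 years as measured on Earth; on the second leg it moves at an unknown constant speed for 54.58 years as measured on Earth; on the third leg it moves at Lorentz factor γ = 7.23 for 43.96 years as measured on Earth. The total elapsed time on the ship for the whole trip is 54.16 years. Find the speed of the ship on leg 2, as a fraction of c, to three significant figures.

Leg 1: γ = 3.989; τ_1 = 32.96/3.989 = 8.263 years.
Leg 2: speed unknown; τ_2 = 54.58/γ_2.
Leg 3: γ = 7.23; τ_3 = 43.96/7.230 = 6.080 years.
Total proper time: 8.263 + τ_2 + 6.080 = 54.16, so τ_2 = 54.16 − 14.34 = 39.82 years.
γ_2 = 54.58/39.82 = 1.371; β = √(1 − 1/γ²) = √0.4678.

β = 0.684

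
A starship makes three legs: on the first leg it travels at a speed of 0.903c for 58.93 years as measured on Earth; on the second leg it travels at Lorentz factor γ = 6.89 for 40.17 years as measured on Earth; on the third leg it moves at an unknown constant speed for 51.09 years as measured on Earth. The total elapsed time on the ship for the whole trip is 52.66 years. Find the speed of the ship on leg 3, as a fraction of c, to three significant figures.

β = 0.907

Leg 1: γ = 1/√(1 − 0.903²) = 1/√0.1846 = 2.328; τ_1 = 58.93/2.328 = 25.32 years.
Leg 2: γ = 6.89; τ_2 = 40.17/6.890 = 5.830 years.
Leg 3: speed unknown; τ_3 = 51.09/γ_3.
Total proper time: 25.32 + 5.830 + τ_3 = 52.66, so τ_3 = 52.66 − 31.15 = 21.51 years.
γ_3 = 51.09/21.51 = 2.375; β = √(1 − 1/γ²) = √0.8227.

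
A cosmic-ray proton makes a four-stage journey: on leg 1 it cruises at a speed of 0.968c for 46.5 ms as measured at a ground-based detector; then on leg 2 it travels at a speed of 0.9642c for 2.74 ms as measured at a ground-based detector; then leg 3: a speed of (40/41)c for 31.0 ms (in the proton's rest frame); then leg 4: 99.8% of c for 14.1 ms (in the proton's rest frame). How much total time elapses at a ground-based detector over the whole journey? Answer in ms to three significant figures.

Δt = 414 ms

Leg 1: 46.5 ms is already measured at a ground-based detector.
Leg 2: 2.74 ms is already measured at a ground-based detector.
Leg 3: γ = 1/√(1 − (40/41)²) = 41/9 ≈ 4.556; Δt_3 = 4.556 × 31.0 = 141.2 ms.
Leg 4: β = 0.998; γ = 1/√(1 − 0.998²) = 1/√0.003996 = 15.82; Δt_4 = 15.82 × 14.1 = 223.1 ms.
Total: 46.50 + 2.740 + 141.2 + 223.1 ms.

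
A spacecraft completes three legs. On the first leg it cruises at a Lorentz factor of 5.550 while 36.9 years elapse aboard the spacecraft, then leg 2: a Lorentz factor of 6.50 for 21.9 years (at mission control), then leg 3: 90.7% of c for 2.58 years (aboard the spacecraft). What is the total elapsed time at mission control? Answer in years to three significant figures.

Leg 1: γ = 5.550; Δt_1 = 5.550 × 36.9 = 204.8 years.
Leg 2: 21.9 years is already measured at mission control.
Leg 3: β = 0.907; γ = 1/√(1 − 0.907²) = 1/√0.1774 = 2.375; Δt_3 = 2.375 × 2.58 = 6.126 years.
Total: 204.8 + 21.90 + 6.126 years.

Δt = 233 years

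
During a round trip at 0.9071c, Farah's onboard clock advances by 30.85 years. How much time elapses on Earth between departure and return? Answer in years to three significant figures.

Δt = 73.3 years

γ = 1/√(1 − 0.9071²) = 1/√0.1772 = 2.376
Earth-frame duration is the dilated interval: Δt = γτ = 2.376 × 30.85 years.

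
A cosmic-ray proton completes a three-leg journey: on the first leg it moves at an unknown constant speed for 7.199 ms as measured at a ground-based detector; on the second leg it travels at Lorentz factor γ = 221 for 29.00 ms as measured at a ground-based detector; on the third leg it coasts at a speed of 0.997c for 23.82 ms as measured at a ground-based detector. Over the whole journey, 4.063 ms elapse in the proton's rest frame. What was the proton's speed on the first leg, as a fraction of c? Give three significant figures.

β = 0.957

Leg 1: speed unknown; τ_1 = 7.199/γ_1.
Leg 2: γ = 221; τ_2 = 29.00/221.0 = 0.1312 ms.
Leg 3: γ = 1/√(1 − 0.997²) = 1/√0.005991 = 12.92; τ_3 = 23.82/12.92 = 1.844 ms.
Total proper time: τ_1 + 0.1312 + 1.844 = 4.063, so τ_1 = 4.063 − 1.975 = 2.088 ms.
γ_1 = 7.199/2.088 = 3.448; β = √(1 − 1/γ²) = √0.9159.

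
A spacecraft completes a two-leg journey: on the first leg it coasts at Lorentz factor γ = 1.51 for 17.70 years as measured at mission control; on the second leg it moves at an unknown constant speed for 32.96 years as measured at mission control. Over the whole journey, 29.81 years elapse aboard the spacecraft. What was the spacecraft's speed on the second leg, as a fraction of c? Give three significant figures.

Leg 1: γ = 1.51; τ_1 = 17.70/1.510 = 11.72 years.
Leg 2: speed unknown; τ_2 = 32.96/γ_2.
Total proper time: 11.72 + τ_2 = 29.81, so τ_2 = 29.81 − 11.72 = 18.09 years.
γ_2 = 32.96/18.09 = 1.822; β = √(1 − 1/γ²) = √0.6988.

β = 0.836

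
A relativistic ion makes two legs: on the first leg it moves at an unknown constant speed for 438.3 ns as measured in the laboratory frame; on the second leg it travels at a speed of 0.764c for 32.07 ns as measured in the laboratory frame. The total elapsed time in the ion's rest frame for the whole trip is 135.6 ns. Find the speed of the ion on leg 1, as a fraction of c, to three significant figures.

β = 0.965

Leg 1: speed unknown; τ_1 = 438.3/γ_1.
Leg 2: γ = 1/√(1 − 0.764²) = 1/√0.4163 = 1.550; τ_2 = 32.07/1.550 = 20.69 ns.
Total proper time: τ_1 + 20.69 = 135.6, so τ_1 = 135.6 − 20.69 = 114.9 ns.
γ_1 = 438.3/114.9 = 3.814; β = √(1 − 1/γ²) = √0.9313.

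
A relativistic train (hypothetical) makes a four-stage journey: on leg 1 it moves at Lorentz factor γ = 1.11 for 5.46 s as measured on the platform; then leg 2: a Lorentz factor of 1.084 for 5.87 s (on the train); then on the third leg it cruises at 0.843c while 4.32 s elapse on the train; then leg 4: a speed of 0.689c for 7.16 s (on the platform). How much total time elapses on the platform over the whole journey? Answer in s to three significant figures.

Leg 1: 5.46 s is already measured on the platform.
Leg 2: γ = 1.084; Δt_2 = 1.084 × 5.87 = 6.363 s.
Leg 3: γ = 1/√(1 − 0.843²) = 1/√0.2894 = 1.859; Δt_3 = 1.859 × 4.32 = 8.031 s.
Leg 4: 7.16 s is already measured on the platform.
Total: 5.460 + 6.363 + 8.031 + 7.160 s.

Δt = 27.0 s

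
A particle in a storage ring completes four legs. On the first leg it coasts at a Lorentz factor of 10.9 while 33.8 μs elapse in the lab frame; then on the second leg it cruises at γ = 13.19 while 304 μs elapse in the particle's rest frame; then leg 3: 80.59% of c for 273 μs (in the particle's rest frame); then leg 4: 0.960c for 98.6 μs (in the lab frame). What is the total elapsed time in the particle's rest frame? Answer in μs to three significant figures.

Leg 1: γ = 10.9; τ_1 = 33.8/10.90 = 3.101 μs.
Leg 2: 304 μs is already measured in the particle's rest frame.
Leg 3: 273 μs is already measured in the particle's rest frame.
Leg 4: γ = 1/√(1 − 0.960²) = 25/7 ≈ 3.571; τ_4 = 98.6/3.571 = 27.61 μs.
Total: 3.101 + 304.0 + 273.0 + 27.61 μs.

τ = 608 μs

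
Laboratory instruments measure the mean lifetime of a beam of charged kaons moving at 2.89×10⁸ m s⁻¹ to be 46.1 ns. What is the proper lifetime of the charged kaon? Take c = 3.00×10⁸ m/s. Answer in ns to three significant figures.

τ₀ = 12.4 ns

β = 2.89×10⁸/3.00×10⁸ = 0.9633; γ = 1/√(1 − 0.9633²) = 3.727
The lab-frame lifetime is the dilated interval; the proper lifetime is τ₀ = Δt/γ = 46.1/3.727 ns.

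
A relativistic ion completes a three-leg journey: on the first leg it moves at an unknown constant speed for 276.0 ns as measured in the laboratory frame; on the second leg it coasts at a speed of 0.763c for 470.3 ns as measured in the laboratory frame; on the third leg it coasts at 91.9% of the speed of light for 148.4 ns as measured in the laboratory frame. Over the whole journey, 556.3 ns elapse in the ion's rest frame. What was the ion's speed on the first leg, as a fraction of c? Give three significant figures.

β = 0.712

Leg 1: speed unknown; τ_1 = 276.0/γ_1.
Leg 2: γ = 1/√(1 − 0.763²) = 1/√0.4178 = 1.547; τ_2 = 470.3/1.547 = 304.0 ns.
Leg 3: β = 0.919; γ = 1/√(1 − 0.919²) = 1/√0.1554 = 2.536; τ_3 = 148.4/2.536 = 58.51 ns.
Total proper time: τ_1 + 304.0 + 58.51 = 556.3, so τ_1 = 556.3 − 362.5 = 193.8 ns.
γ_1 = 276.0/193.8 = 1.424; β = √(1 − 1/γ²) = √0.5070.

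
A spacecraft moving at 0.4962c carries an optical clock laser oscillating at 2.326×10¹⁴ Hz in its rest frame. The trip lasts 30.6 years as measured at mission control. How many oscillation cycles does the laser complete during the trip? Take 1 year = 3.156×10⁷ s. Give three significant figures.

γ = 1/√(1 − 0.4962²) = 1/√0.7538 = 1.152
The oscillator's own cycle count is N = f × τ where τ is the proper time aboard the spacecraft. τ = Δt/γ = 30.6/1.152 = 26.57 years = 8.385×10⁸ s.
N = 2.326×10¹⁴ × 8.385×10⁸ = 1.950×10²³.

N = 1.95×10²³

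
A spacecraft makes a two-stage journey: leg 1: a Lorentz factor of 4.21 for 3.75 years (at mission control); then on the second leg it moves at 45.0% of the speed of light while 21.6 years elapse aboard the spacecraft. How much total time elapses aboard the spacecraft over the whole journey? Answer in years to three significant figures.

τ = 22.5 years

Leg 1: γ = 4.21; τ_1 = 3.75/4.210 = 0.8907 years.
Leg 2: 21.6 years is already measured aboard the spacecraft.
Total: 0.8907 + 21.60 years.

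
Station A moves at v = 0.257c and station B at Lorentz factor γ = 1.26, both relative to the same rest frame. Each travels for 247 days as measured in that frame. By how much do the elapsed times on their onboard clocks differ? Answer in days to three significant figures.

|τ_A − τ_B| = 42.7 days

A: γ = 1/√(1 − 0.257²) = 1/√0.9340 = 1.035; τ_A = 247/1.035 = 238.7 days.
B: γ = 1.26; τ_B = 247/1.260 = 196.0 days.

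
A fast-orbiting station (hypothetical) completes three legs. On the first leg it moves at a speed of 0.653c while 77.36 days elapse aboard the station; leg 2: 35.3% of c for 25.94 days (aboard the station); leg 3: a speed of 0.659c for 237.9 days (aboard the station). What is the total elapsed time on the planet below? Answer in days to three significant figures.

Leg 1: γ = 1/√(1 − 0.653²) = 1/√0.5736 = 1.320; Δt_1 = 1.320 × 77.36 = 102.1 days.
Leg 2: β = 0.353; γ = 1/√(1 − 0.353²) = 1/√0.8754 = 1.069; Δt_2 = 1.069 × 25.94 = 27.72 days.
Leg 3: γ = 1/√(1 − 0.659²) = 1/√0.5657 = 1.330; Δt_3 = 1.330 × 237.9 = 316.3 days.
Total: 102.1 + 27.72 + 316.3 days.

Δt = 446 days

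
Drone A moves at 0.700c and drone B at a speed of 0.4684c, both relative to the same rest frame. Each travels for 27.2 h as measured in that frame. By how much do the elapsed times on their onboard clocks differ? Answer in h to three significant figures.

|τ_A − τ_B| = 4.61 h

A: γ = 1/√(1 − 0.700²) = 1/√0.5100 = 1.400; τ_A = 27.2/1.400 = 19.42 h.
B: γ = 1/√(1 − 0.4684²) = 1/√0.7806 = 1.132; τ_B = 27.2/1.132 = 24.03 h.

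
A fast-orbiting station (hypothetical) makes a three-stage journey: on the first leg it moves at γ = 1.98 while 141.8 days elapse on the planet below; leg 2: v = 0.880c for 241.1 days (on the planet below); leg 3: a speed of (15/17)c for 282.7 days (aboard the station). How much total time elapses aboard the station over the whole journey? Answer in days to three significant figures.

τ = 469 days

Leg 1: γ = 1.98; τ_1 = 141.8/1.980 = 71.62 days.
Leg 2: γ = 1/√(1 − 0.880²) = 1/√0.2256 = 2.105; τ_2 = 241.1/2.105 = 114.5 days.
Leg 3: 282.7 days is already measured aboard the station.
Total: 71.62 + 114.5 + 282.7 days.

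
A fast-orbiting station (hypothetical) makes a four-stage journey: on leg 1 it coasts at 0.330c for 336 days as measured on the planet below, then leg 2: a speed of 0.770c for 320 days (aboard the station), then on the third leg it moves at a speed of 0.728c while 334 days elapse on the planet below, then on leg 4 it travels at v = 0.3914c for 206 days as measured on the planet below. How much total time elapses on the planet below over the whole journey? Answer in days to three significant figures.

Δt = 1380 days

Leg 1: 336 days is already measured on the planet below.
Leg 2: γ = 1/√(1 − 0.770²) = 1/√0.4071 = 1.567; Δt_2 = 1.567 × 320 = 501.5 days.
Leg 3: 334 days is already measured on the planet below.
Leg 4: 206 days is already measured on the planet below.
Total: 336.0 + 501.5 + 334.0 + 206.0 days.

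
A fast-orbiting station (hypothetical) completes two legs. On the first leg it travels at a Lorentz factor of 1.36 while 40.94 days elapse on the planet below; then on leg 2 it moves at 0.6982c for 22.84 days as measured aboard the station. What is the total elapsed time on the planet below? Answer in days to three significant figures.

Δt = 72.8 days

Leg 1: 40.94 days is already measured on the planet below.
Leg 2: γ = 1/√(1 − 0.6982²) = 1/√0.5125 = 1.397; Δt_2 = 1.397 × 22.84 = 31.90 days.
Total: 40.94 + 31.90 days.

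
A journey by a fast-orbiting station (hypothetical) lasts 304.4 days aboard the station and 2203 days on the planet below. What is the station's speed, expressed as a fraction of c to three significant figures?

The proper time is measured aboard the station (both events occur at the station's location); Δt is measured on the planet below. γ = Δt/τ = 2203/304.4 = 7.237.
β = √(1 − 1/γ²) = √(1 − 0.01909) = √0.9809

β = 0.990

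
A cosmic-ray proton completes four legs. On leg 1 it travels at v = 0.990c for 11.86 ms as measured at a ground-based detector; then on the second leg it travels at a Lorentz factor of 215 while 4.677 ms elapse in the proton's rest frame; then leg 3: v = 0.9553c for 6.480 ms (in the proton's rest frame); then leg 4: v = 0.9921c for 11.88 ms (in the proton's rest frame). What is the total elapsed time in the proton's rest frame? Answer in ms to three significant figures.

τ = 24.7 ms

Leg 1: γ = 1/√(1 − 0.990²) = 1/√0.01990 = 7.089; τ_1 = 11.86/7.089 = 1.673 ms.
Leg 2: 4.677 ms is already measured in the proton's rest frame.
Leg 3: 6.480 ms is already measured in the proton's rest frame.
Leg 4: 11.88 ms is already measured in the proton's rest frame.
Total: 1.673 + 4.677 + 6.480 + 11.88 ms.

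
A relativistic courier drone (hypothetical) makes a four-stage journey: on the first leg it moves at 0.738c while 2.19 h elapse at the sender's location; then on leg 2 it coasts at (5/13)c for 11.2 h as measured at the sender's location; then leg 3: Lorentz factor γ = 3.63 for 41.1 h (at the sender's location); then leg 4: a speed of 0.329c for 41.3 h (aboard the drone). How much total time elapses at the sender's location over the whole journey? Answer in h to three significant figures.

Δt = 98.2 h

Leg 1: 2.19 h is already measured at the sender's location.
Leg 2: 11.2 h is already measured at the sender's location.
Leg 3: 41.1 h is already measured at the sender's location.
Leg 4: γ = 1/√(1 − 0.329²) = 1/√0.8918 = 1.059; Δt_4 = 1.059 × 41.3 = 43.73 h.
Total: 2.190 + 11.20 + 41.10 + 43.73 h.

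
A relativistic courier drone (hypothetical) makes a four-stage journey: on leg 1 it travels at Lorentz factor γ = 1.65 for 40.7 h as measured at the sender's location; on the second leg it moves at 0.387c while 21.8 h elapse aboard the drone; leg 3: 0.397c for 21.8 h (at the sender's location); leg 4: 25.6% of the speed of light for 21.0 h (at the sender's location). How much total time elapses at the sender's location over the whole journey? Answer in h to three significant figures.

Leg 1: 40.7 h is already measured at the sender's location.
Leg 2: γ = 1/√(1 − 0.387²) = 1/√0.8502 = 1.085; Δt_2 = 1.085 × 21.8 = 23.64 h.
Leg 3: 21.8 h is already measured at the sender's location.
Leg 4: 21.0 h is already measured at the sender's location.
Total: 40.70 + 23.64 + 21.80 + 21.00 h.

Δt = 107 h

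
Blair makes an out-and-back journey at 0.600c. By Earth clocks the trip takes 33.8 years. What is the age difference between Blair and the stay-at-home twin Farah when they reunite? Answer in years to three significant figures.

Δt − τ = 6.76 years

γ = 1/√(1 − 0.600²) = 5/4 = 1.250
Blair's elapsed proper time: τ = 33.8/1.250 = 27.04 years.
Age gap = Δt − τ = 33.8 − 27.04 years.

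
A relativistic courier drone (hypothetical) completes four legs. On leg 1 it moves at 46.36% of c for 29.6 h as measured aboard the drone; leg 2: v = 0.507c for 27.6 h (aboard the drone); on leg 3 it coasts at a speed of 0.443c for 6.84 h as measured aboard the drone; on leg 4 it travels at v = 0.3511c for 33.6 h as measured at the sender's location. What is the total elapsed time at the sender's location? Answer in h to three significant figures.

Δt = 107 h

Leg 1: β = 0.4636; γ = 1/√(1 − 0.4636²) = 1/√0.7851 = 1.129; Δt_1 = 1.129 × 29.6 = 33.41 h.
Leg 2: γ = 1/√(1 − 0.507²) = 1/√0.7430 = 1.160; Δt_2 = 1.160 × 27.6 = 32.02 h.
Leg 3: γ = 1/√(1 − 0.443²) = 1/√0.8038 = 1.115; Δt_3 = 1.115 × 6.84 = 7.629 h.
Leg 4: 33.6 h is already measured at the sender's location.
Total: 33.41 + 32.02 + 7.629 + 33.60 h.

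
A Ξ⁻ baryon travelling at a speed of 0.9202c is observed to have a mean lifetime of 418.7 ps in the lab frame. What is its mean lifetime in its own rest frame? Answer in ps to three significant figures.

γ = 1/√(1 − 0.9202²) = 1/√0.1532 = 2.555
The lab-frame lifetime is the dilated interval; the proper lifetime is τ₀ = Δt/γ = 418.7/2.555 ps.

τ₀ = 164 ps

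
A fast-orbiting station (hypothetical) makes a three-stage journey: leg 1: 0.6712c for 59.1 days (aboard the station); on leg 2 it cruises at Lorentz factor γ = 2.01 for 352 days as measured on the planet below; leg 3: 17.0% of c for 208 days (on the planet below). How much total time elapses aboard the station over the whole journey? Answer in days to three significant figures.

τ = 439 days

Leg 1: 59.1 days is already measured aboard the station.
Leg 2: γ = 2.01; τ_2 = 352/2.010 = 175.1 days.
Leg 3: β = 0.170; γ = 1/√(1 − 0.170²) = 1/√0.9711 = 1.015; τ_3 = 208/1.015 = 205.0 days.
Total: 59.10 + 175.1 + 205.0 days.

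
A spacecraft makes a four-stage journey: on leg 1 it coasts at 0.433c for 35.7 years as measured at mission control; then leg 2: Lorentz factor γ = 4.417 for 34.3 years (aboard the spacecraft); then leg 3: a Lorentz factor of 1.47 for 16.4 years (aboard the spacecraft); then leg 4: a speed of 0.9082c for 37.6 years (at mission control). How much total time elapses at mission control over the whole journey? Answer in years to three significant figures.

Leg 1: 35.7 years is already measured at mission control.
Leg 2: γ = 4.417; Δt_2 = 4.417 × 34.3 = 151.5 years.
Leg 3: γ = 1.47; Δt_3 = 1.470 × 16.4 = 24.11 years.
Leg 4: 37.6 years is already measured at mission control.
Total: 35.70 + 151.5 + 24.11 + 37.60 years.

Δt = 249 years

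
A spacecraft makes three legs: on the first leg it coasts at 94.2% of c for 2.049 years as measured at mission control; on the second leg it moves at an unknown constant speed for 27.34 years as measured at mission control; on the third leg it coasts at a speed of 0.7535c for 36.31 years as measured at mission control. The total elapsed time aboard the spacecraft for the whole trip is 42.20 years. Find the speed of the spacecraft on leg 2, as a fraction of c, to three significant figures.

Leg 1: β = 0.942; γ = 1/√(1 − 0.942²) = 1/√0.1126 = 2.980; τ_1 = 2.049/2.980 = 0.6877 years.
Leg 2: speed unknown; τ_2 = 27.34/γ_2.
Leg 3: γ = 1/√(1 − 0.7535²) = 1/√0.4322 = 1.521; τ_3 = 36.31/1.521 = 23.87 years.
Total proper time: 0.6877 + τ_2 + 23.87 = 42.20, so τ_2 = 42.20 − 24.56 = 17.64 years.
γ_2 = 27.34/17.64 = 1.550; β = √(1 − 1/γ²) = √0.5837.

β = 0.764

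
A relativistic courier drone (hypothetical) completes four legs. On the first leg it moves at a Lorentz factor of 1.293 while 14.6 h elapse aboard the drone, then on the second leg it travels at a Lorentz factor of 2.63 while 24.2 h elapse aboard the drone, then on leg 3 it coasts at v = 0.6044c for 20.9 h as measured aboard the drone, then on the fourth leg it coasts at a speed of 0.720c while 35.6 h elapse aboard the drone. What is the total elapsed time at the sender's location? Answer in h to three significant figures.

Leg 1: γ = 1.293; Δt_1 = 1.293 × 14.6 = 18.88 h.
Leg 2: γ = 2.63; Δt_2 = 2.630 × 24.2 = 63.65 h.
Leg 3: γ = 1/√(1 − 0.6044²) = 1/√0.6347 = 1.255; Δt_3 = 1.255 × 20.9 = 26.23 h.
Leg 4: γ = 1/√(1 − 0.720²) = 1/√0.4816 = 1.441; Δt_4 = 1.441 × 35.6 = 51.30 h.
Total: 18.88 + 63.65 + 26.23 + 51.30 h.

Δt = 160 h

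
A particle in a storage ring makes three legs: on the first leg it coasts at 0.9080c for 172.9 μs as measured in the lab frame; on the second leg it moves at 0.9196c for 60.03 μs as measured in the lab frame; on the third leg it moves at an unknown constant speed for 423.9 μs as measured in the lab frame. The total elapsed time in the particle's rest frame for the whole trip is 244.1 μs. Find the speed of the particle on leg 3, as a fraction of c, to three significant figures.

β = 0.937

Leg 1: γ = 1/√(1 − 0.9080²) = 1/√0.1755 = 2.387; τ_1 = 172.9/2.387 = 72.44 μs.
Leg 2: γ = 1/√(1 − 0.9196²) = 1/√0.1543 = 2.545; τ_2 = 60.03/2.545 = 23.58 μs.
Leg 3: speed unknown; τ_3 = 423.9/γ_3.
Total proper time: 72.44 + 23.58 + τ_3 = 244.1, so τ_3 = 244.1 − 96.02 = 148.1 μs.
γ_3 = 423.9/148.1 = 2.863; β = √(1 − 1/γ²) = √0.8780.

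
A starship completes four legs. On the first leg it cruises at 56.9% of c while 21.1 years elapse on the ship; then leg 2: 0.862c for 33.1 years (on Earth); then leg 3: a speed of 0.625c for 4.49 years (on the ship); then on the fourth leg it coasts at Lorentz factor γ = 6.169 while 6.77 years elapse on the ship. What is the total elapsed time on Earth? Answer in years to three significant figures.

Leg 1: β = 0.569; γ = 1/√(1 − 0.569²) = 1/√0.6762 = 1.216; Δt_1 = 1.216 × 21.1 = 25.66 years.
Leg 2: 33.1 years is already measured on Earth.
Leg 3: γ = 1/√(1 − 0.625²) = 1/√0.6094 = 1.281; Δt_3 = 1.281 × 4.49 = 5.752 years.
Leg 4: γ = 6.169; Δt_4 = 6.169 × 6.77 = 41.76 years.
Total: 25.66 + 33.10 + 5.752 + 41.76 years.

Δt = 106 years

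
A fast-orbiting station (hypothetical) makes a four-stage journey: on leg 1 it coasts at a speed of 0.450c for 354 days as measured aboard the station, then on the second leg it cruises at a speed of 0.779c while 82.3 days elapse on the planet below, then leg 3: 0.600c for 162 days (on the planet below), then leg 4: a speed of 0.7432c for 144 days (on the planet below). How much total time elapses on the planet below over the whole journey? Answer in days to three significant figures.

Leg 1: γ = 1/√(1 − 0.450²) = 1/√0.7975 = 1.120; Δt_1 = 1.120 × 354 = 396.4 days.
Leg 2: 82.3 days is already measured on the planet below.
Leg 3: 162 days is already measured on the planet below.
Leg 4: 144 days is already measured on the planet below.
Total: 396.4 + 82.30 + 162.0 + 144.0 days.

Δt = 785 days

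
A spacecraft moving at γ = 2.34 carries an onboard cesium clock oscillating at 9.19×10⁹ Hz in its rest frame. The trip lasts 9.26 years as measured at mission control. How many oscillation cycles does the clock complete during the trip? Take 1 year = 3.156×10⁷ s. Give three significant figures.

γ = 2.34
The oscillator's own cycle count is N = f × τ where τ is the proper time aboard the spacecraft. τ = Δt/γ = 9.26/2.340 = 3.957 years = 1.249×10⁸ s.
N = 9.19×10⁹ × 1.249×10⁸ = 1.148×10¹⁸.

N = 1.15×10¹⁸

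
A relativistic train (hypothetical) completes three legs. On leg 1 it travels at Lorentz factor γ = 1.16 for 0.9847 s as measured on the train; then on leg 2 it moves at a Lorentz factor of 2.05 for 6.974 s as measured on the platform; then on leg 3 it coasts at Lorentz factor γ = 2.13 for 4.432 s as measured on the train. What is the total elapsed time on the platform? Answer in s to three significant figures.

Δt = 17.6 s

Leg 1: γ = 1.16; Δt_1 = 1.160 × 0.9847 = 1.142 s.
Leg 2: 6.974 s is already measured on the platform.
Leg 3: γ = 2.13; Δt_3 = 2.130 × 4.432 = 9.440 s.
Total: 1.142 + 6.974 + 9.440 s.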